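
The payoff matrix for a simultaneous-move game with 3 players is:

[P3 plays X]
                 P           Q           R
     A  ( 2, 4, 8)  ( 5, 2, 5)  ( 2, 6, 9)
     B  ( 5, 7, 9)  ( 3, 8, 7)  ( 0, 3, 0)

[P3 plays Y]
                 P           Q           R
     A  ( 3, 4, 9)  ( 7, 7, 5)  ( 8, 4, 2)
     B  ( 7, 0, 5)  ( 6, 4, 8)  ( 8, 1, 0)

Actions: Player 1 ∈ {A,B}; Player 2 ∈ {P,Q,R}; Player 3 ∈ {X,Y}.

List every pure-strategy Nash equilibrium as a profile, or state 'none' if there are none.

(A,P,X): not NE [P1→B gives 5>2; P2→R gives 6>4; P3→Y gives 9>8]
(A,P,Y): not NE [P1→B gives 7>3; P2→Q gives 7>4]
(A,Q,X): not NE [P2→R gives 6>2]
(A,Q,Y): NE
(A,R,X): NE
(A,R,Y): not NE [P2→Q gives 7>4; P3→X gives 9>2]
(B,P,X): not NE [P2→Q gives 8>7]
(B,P,Y): not NE [P2→Q gives 4>0; P3→X gives 9>5]
(B,Q,X): not NE [P1→A gives 5>3; P3→Y gives 8>7]
(B,Q,Y): not NE [P1→A gives 7>6]
(B,R,X): not NE [P1→A gives 2>0; P2→Q gives 8>3]
(B,R,Y): not NE [P2→Q gives 4>1]

NE set: (A,Q,Y), (A,R,X)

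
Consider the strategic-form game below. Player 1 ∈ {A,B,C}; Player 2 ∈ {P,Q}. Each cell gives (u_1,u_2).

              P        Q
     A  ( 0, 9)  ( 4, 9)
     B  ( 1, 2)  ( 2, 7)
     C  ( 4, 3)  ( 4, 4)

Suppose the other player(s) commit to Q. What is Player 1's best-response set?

u_1(A vs Q) = 4
u_1(B vs Q) = 2
u_1(C vs Q) = 4
max payoff 4 at {A,C}

BR_1 = {A,C}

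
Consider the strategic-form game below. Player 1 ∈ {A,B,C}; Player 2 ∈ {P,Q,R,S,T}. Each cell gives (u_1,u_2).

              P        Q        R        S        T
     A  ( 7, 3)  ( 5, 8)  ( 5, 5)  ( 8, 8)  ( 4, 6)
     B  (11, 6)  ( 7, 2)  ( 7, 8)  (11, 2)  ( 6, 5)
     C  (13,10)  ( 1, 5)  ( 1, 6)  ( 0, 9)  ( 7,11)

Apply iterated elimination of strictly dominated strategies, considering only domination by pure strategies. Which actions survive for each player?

P1 drop A (B beats it: P:11>7 Q:7>5 R:7>5 S:11>8 T:6>4)
P2 drop Q (P beats it: B:6>2 C:10>5)
P2 drop S (P beats it: B:6>2 C:10>9)
P1→{B,C} P2→{P,R,T}

Remaining: P1:{B,C} P2:{P,R,T}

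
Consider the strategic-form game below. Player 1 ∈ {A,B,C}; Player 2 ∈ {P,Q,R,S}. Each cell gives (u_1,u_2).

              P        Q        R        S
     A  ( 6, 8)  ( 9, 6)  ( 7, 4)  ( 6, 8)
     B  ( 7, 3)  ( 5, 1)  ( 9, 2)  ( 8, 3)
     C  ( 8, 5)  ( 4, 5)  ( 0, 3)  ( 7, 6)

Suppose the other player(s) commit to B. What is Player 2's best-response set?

argmax u_2 = {P,S}

u_2(P vs B) = 3
u_2(Q vs B) = 1
u_2(R vs B) = 2
u_2(S vs B) = 3
max payoff 3 at {P,S}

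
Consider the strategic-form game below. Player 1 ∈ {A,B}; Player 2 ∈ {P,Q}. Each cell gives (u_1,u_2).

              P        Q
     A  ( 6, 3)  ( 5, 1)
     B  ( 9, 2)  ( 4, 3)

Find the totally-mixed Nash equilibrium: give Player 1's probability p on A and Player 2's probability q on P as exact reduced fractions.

P1 indiff ⇒ q·6+(1-q)·5 = q·9+(1-q)·4 ⇒ q(-3) = (1-q)(-1) ⇒ q = 1/4
P2 indiff ⇒ p·3+(1-p)·2 = p·1+(1-p)·3 ⇒ p(2) = (1-p)(1) ⇒ p = 1/3

P1 mixes 1/3 on A; P2 mixes 1/4 on P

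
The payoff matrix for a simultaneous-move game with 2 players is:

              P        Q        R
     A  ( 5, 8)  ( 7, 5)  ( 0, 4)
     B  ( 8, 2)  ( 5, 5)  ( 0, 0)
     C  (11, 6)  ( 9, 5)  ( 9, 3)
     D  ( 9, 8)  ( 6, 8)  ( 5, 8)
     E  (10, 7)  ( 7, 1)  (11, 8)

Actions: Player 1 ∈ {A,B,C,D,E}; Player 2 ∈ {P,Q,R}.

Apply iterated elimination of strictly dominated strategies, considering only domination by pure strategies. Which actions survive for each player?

P1 drop A (C beats it: P:11>5 Q:9>7 R:9>0)
P1 drop B (C beats it: P:11>8 Q:9>5 R:9>0)
P1 drop D (C beats it: P:11>9 Q:9>6 R:9>5)
P2 drop Q (P beats it: C:6>5 E:7>1)
P1→{C,E} P2→{P,R}

Survivors P1:{C,E} P2:{P,R}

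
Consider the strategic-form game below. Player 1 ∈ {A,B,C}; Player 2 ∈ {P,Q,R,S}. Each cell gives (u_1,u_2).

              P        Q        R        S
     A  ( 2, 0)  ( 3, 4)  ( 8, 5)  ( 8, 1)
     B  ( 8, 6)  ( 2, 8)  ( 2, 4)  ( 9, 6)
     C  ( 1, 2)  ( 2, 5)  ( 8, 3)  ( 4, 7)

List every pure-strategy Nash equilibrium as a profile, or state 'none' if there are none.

(A,P): not NE [P1→B gives 8>2; P2→R gives 5>0]
(A,Q): not NE [P2→R gives 5>4]
(A,R): NE
(A,S): not NE [P1→B gives 9>8; P2→R gives 5>1]
(B,P): not NE [P2→Q gives 8>6]
(B,Q): not NE [P1→A gives 3>2]
(B,R): not NE [P1→C gives 8>2; P2→Q gives 8>4]
(B,S): not NE [P2→Q gives 8>6]
(C,P): not NE [P1→B gives 8>1; P2→S gives 7>2]
(C,Q): not NE [P1→A gives 3>2; P2→S gives 7>5]
(C,R): not NE [P2→S gives 7>3]
(C,S): not NE [P1→B gives 9>4]

PSNE = {(A,R)}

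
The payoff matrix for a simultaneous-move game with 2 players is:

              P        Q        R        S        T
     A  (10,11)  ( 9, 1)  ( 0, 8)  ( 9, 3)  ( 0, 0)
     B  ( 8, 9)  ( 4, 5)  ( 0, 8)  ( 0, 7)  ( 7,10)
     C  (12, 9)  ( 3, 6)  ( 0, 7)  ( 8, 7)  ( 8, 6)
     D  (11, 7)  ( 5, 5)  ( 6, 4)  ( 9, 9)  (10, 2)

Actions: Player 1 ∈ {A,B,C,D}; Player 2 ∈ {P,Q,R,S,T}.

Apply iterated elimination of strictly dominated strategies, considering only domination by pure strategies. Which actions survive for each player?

IESDS → P1:{A,C,D} P2:{P,S}

P1 drop B (D beats it: P:11>8 Q:5>4 R:6>0 S:9>0 T:10>7)
P2 drop Q (P beats it: A:11>1 C:9>6 D:7>5)
P2 drop R (P beats it: A:11>8 C:9>7 D:7>4)
P2 drop T (P beats it: A:11>0 C:9>6 D:7>2)
P1→{A,C,D} P2→{P,S}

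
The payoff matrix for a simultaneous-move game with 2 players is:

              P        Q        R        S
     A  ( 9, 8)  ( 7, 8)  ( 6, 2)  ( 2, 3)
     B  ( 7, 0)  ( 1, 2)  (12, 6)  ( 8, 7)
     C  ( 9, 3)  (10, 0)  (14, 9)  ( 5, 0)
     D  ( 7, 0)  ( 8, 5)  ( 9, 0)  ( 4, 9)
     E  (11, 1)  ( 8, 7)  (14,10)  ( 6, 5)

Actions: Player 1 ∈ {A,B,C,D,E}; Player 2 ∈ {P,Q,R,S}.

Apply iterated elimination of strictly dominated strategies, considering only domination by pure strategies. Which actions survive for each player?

P1 drop A (E beats it: P:11>9 Q:8>7 R:14>6 S:6>2)
P1 drop D (C beats it: P:9>7 Q:10>8 R:14>9 S:5>4)
P2 drop P (R beats it: B:6>0 C:9>3 E:10>1)
P2 drop Q (R beats it: B:6>2 C:9>0 E:10>7)
P1→{B,C,E} P2→{R,S}

Survivors P1:{B,C,E} P2:{R,S}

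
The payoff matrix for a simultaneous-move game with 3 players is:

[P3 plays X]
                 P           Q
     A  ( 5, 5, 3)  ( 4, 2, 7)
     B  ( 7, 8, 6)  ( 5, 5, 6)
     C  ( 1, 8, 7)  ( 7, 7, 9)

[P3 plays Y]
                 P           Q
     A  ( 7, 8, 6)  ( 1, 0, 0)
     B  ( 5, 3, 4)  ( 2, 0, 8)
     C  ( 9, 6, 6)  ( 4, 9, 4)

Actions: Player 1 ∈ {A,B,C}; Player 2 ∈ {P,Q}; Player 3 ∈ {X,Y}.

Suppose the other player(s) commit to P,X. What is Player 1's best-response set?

P1 best: {B}

u_1(A vs P,X) = 5
u_1(B vs P,X) = 7
u_1(C vs P,X) = 1
max payoff 7 at {B}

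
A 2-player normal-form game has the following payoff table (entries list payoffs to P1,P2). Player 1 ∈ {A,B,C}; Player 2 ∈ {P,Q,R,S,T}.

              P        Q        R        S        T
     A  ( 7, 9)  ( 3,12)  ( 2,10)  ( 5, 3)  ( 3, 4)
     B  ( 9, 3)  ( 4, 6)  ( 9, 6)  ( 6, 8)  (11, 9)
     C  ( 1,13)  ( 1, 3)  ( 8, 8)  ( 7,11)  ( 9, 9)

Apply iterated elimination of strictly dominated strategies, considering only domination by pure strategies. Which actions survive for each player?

P1 drop A (B beats it: P:9>7 Q:4>3 R:9>2 S:6>5 T:11>3)
P2 drop Q (S beats it: B:8>6 C:11>3)
P2 drop R (S beats it: B:8>6 C:11>8)
P1→{B,C} P2→{P,S,T}

Remaining: P1:{B,C} P2:{P,S,T}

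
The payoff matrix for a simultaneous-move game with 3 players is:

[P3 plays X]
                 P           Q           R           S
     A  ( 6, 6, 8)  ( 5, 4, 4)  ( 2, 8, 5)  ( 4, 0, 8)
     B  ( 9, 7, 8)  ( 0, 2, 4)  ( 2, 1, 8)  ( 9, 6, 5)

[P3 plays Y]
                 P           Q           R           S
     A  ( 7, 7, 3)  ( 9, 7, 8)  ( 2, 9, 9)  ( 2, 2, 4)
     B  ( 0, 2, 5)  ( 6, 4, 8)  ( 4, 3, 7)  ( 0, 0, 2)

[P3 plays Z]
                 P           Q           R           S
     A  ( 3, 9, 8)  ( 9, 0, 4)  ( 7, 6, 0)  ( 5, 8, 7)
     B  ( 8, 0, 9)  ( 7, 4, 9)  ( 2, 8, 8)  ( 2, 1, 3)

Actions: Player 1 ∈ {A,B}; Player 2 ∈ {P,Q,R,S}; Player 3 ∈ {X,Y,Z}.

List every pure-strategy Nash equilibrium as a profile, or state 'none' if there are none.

Equilibria: none

(A,P,X): not NE [P1→B gives 9>6; P2→R gives 8>6]
(A,P,Y): not NE [P2→R gives 9>7; P3→Z gives 8>3]
(A,P,Z): not NE [P1→B gives 8>3]
(A,Q,X): not NE [P2→R gives 8>4; P3→Y gives 8>4]
(A,Q,Y): not NE [P2→R gives 9>7]
(A,Q,Z): not NE [P2→P gives 9>0; P3→Y gives 8>4]
(A,R,X): not NE [P3→Y gives 9>5]
(A,R,Y): not NE [P1→B gives 4>2]
(A,R,Z): not NE [P2→P gives 9>6; P3→Y gives 9>0]
(A,S,X): not NE [P1→B gives 9>4; P2→R gives 8>0]
(A,S,Y): not NE [P2→R gives 9>2; P3→X gives 8>4]
(A,S,Z): not NE [P2→P gives 9>8; P3→X gives 8>7]
(B,P,X): not NE [P3→Z gives 9>8]
(B,P,Y): not NE [P1→A gives 7>0; P2→Q gives 4>2; P3→Z gives 9>5]
(B,P,Z): not NE [P2→R gives 8>0]
(B,Q,X): not NE [P1→A gives 5>0; P2→P gives 7>2; P3→Z gives 9>4]
(B,Q,Y): not NE [P1→A gives 9>6; P3→Z gives 9>8]
(B,Q,Z): not NE [P1→A gives 9>7; P2→R gives 8>4]
(B,R,X): not NE [P2→P gives 7>1]
(B,R,Y): not NE [P2→Q gives 4>3; P3→Z gives 8>7]
(B,R,Z): not NE [P1→A gives 7>2]
(B,S,X): not NE [P2→P gives 7>6]
(B,S,Y): not NE [P1→A gives 2>0; P2→Q gives 4>0; P3→X gives 5>2]
(B,S,Z): not NE [P1→A gives 5>2; P2→R gives 8>1; P3→X gives 5>3]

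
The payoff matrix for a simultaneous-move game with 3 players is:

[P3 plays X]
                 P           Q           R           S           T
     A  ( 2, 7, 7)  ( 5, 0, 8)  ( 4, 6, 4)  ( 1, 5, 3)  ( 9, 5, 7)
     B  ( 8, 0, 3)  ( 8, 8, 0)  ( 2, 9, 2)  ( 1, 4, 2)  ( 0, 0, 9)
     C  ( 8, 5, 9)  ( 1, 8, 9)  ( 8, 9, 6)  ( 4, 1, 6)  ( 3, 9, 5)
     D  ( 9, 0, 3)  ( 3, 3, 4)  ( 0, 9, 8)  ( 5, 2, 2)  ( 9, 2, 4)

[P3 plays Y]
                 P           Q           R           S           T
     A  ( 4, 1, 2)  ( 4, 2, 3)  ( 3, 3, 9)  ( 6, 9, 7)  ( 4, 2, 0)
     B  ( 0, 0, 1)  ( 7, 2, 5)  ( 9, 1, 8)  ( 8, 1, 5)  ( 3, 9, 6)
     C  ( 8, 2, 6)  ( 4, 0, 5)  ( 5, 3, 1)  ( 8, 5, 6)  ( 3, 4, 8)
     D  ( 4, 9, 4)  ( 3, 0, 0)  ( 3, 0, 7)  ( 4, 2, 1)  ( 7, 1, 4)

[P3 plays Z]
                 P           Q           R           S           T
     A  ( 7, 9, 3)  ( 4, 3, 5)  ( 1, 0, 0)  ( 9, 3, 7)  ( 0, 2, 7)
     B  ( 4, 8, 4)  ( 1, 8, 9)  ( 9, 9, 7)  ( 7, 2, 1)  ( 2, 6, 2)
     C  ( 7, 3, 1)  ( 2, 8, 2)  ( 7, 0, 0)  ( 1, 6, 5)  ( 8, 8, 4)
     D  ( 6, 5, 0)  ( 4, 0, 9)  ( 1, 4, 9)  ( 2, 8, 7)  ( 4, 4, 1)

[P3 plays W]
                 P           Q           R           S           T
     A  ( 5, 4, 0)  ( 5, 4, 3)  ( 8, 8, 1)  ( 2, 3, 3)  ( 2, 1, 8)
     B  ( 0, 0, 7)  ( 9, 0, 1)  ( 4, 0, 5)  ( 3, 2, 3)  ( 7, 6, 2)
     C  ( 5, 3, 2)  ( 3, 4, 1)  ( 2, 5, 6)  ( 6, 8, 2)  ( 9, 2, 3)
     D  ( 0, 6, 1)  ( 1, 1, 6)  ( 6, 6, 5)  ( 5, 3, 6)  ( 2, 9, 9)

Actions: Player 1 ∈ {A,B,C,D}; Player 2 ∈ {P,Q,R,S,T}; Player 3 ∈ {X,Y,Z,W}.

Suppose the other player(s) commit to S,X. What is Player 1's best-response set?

u_1(A vs S,X) = 1
u_1(B vs S,X) = 1
u_1(C vs S,X) = 4
u_1(D vs S,X) = 5
max payoff 5 at {D}

BR_1 = {D}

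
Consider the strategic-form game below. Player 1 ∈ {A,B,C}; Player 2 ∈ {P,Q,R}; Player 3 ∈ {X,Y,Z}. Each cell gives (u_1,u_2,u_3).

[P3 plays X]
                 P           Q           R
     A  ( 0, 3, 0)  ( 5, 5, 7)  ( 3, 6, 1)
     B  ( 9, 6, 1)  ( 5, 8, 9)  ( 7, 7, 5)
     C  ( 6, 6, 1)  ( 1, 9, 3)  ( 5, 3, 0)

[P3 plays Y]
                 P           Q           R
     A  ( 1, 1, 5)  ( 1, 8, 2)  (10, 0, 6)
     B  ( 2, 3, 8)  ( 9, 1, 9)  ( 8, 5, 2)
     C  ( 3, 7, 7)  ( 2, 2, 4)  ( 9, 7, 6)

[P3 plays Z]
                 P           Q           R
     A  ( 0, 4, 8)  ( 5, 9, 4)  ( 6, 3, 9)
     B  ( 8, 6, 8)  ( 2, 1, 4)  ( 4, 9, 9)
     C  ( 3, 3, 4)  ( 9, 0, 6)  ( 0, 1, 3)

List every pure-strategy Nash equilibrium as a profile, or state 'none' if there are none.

NE set: (B,Q,X), (C,P,Y)

(A,P,X): not NE [P1→B gives 9>0; P2→R gives 6>3; P3→Z gives 8>0]
(A,P,Y): not NE [P1→C gives 3>1; P2→Q gives 8>1; P3→Z gives 8>5]
(A,P,Z): not NE [P1→B gives 8>0; P2→Q gives 9>4]
(A,Q,X): not NE [P2→R gives 6>5]
(A,Q,Y): not NE [P1→B gives 9>1; P3→X gives 7>2]
(A,Q,Z): not NE [P1→C gives 9>5; P3→X gives 7>4]
(A,R,X): not NE [P1→B gives 7>3; P3→Z gives 9>1]
(A,R,Y): not NE [P2→Q gives 8>0; P3→Z gives 9>6]
(A,R,Z): not NE [P2→Q gives 9>3]
(B,P,X): not NE [P2→Q gives 8>6; P3→Z gives 8>1]
(B,P,Y): not NE [P1→C gives 3>2; P2→R gives 5>3]
(B,P,Z): not NE [P2→R gives 9>6]
(B,Q,X): NE
(B,Q,Y): not NE [P2→R gives 5>1]
(B,Q,Z): not NE [P1→C gives 9>2; P2→R gives 9>1; P3→Y gives 9>4]
(B,R,X): not NE [P2→Q gives 8>7; P3→Z gives 9>5]
(B,R,Y): not NE [P1→A gives 10>8; P3→Z gives 9>2]
(B,R,Z): not NE [P1→A gives 6>4]
(C,P,X): not NE [P1→B gives 9>6; P2→Q gives 9>6; P3→Y gives 7>1]
(C,P,Y): NE
(C,P,Z): not NE [P1→B gives 8>3; P3→Y gives 7>4]
(C,Q,X): not NE [P1→B gives 5>1; P3→Z gives 6>3]
(C,Q,Y): not NE [P1→B gives 9>2; P2→R gives 7>2; P3→Z gives 6>4]
(C,Q,Z): not NE [P2→P gives 3>0]
(C,R,X): not NE [P1→B gives 7>5; P2→Q gives 9>3; P3→Y gives 6>0]
(C,R,Y): not NE [P1→A gives 10>9]
(C,R,Z): not NE [P1→A gives 6>0; P2→P gives 3>1; P3→Y gives 6>3]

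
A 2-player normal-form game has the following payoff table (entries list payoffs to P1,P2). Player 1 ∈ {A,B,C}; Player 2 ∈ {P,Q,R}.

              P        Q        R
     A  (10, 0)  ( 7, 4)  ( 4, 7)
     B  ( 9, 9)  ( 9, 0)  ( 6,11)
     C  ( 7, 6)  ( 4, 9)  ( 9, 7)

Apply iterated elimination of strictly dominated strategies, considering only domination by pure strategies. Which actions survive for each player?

P2 drop P (R beats it: A:7>0 B:11>9 C:7>6)
P1 drop A (B beats it: Q:9>7 R:6>4)
P1→{B,C} P2→{Q,R}

Remaining: P1:{B,C} P2:{Q,R}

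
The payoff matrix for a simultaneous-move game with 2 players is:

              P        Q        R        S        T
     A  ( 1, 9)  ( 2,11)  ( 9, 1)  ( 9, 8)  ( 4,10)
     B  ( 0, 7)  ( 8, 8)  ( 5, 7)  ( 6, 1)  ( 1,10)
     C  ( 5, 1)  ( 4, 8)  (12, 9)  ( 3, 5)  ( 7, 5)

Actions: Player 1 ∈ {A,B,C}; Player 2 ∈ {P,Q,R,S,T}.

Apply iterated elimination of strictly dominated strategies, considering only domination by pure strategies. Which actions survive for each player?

P2 drop P (Q beats it: A:11>9 B:8>7 C:8>1)
P2 drop S (Q beats it: A:11>8 B:8>1 C:8>5)
P1 drop A (C beats it: Q:4>2 R:12>9 T:7>4)
P1→{B,C} P2→{Q,R,T}

Survivors P1:{B,C} P2:{Q,R,T}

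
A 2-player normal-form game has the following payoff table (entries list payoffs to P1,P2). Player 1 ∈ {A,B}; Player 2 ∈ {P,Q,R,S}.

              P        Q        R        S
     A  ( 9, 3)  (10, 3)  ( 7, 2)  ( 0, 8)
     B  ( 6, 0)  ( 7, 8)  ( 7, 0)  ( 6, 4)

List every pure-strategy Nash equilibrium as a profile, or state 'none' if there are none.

(A,P): not NE [P2→S gives 8>3]
(A,Q): not NE [P2→S gives 8>3]
(A,R): not NE [P2→S gives 8>2]
(A,S): not NE [P1→B gives 6>0]
(B,P): not NE [P1→A gives 9>6; P2→Q gives 8>0]
(B,Q): not NE [P1→A gives 10>7]
(B,R): not NE [P2→Q gives 8>0]
(B,S): not NE [P2→Q gives 8>4]

No pure NE.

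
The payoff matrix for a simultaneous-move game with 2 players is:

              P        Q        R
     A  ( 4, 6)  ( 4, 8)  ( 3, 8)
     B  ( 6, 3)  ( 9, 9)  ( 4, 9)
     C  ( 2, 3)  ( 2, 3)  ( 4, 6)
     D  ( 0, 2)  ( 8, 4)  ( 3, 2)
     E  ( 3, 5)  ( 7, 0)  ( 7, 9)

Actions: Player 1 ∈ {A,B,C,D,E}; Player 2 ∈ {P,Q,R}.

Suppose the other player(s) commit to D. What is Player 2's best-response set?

u_2(P vs D) = 2
u_2(Q vs D) = 4
u_2(R vs D) = 2
max payoff 4 at {Q}

BR_2 = {Q}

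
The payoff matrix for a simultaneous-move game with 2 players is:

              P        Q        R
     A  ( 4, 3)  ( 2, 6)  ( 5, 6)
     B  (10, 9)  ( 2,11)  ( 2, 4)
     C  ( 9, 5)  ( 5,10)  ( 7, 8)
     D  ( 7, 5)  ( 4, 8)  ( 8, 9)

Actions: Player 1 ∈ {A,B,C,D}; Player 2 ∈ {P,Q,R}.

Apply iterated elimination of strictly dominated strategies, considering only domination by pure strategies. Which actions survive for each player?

P1 drop A (C beats it: P:9>4 Q:5>2 R:7>5)
P2 drop P (Q beats it: B:11>9 C:10>5 D:8>5)
P1 drop B (C beats it: Q:5>2 R:7>2)
P1→{C,D} P2→{Q,R}

Remaining: P1:{C,D} P2:{Q,R}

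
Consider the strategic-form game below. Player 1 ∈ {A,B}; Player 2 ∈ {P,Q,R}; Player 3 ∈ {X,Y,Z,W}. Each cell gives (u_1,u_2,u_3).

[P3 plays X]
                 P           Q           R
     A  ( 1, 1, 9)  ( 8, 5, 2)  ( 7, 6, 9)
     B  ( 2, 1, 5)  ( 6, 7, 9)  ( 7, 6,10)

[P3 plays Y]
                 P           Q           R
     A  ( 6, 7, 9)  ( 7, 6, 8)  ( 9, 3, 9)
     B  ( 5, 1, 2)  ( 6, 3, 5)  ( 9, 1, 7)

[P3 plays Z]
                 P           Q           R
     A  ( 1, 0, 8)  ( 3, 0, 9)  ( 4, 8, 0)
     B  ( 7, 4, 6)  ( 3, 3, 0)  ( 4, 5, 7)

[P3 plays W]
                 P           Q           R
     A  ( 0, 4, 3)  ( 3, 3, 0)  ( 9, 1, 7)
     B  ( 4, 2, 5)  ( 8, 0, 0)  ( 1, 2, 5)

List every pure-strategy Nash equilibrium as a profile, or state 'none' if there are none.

(A,P,X): not NE [P1→B gives 2>1; P2→R gives 6>1]
(A,P,Y): NE
(A,P,Z): not NE [P1→B gives 7>1; P2→R gives 8>0; P3→Y gives 9>8]
(A,P,W): not NE [P1→B gives 4>0; P3→Y gives 9>3]
(A,Q,X): not NE [P2→R gives 6>5; P3→Z gives 9>2]
(A,Q,Y): not NE [P2→P gives 7>6; P3→Z gives 9>8]
(A,Q,Z): not NE [P2→R gives 8>0]
(A,Q,W): not NE [P1→B gives 8>3; P2→P gives 4>3; P3→Z gives 9>0]
(A,R,X): NE
(A,R,Y): not NE [P2→P gives 7>3]
(A,R,Z): not NE [P3→Y gives 9>0]
(A,R,W): not NE [P2→P gives 4>1; P3→Y gives 9>7]
(B,P,X): not NE [P2→Q gives 7>1; P3→Z gives 6>5]
(B,P,Y): not NE [P1→A gives 6>5; P2→Q gives 3>1; P3→Z gives 6>2]
(B,P,Z): not NE [P2→R gives 5>4]
(B,P,W): not NE [P3→Z gives 6>5]
(B,Q,X): not NE [P1→A gives 8>6]
(B,Q,Y): not NE [P1→A gives 7>6; P3→X gives 9>5]
(B,Q,Z): not NE [P2→R gives 5>3; P3→X gives 9>0]
(B,Q,W): not NE [P2→R gives 2>0; P3→X gives 9>0]
(B,R,X): not NE [P2→Q gives 7>6]
(B,R,Y): not NE [P2→Q gives 3>1; P3→X gives 10>7]
(B,R,Z): not NE [P3→X gives 10>7]
(B,R,W): not NE [P1→A gives 9>1; P3→X gives 10>5]

Nash profiles: (A,P,Y), (A,R,X)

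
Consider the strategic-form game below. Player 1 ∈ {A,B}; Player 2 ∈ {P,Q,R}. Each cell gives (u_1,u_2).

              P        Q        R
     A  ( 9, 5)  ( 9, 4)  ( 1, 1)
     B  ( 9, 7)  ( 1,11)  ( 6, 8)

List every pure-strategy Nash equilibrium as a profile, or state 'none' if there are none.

(A,P): NE
(A,Q): not NE [P2→P gives 5>4]
(A,R): not NE [P1→B gives 6>1; P2→P gives 5>1]
(B,P): not NE [P2→Q gives 11>7]
(B,Q): not NE [P1→A gives 9>1]
(B,R): not NE [P2→Q gives 11>8]

PSNE = {(A,P)}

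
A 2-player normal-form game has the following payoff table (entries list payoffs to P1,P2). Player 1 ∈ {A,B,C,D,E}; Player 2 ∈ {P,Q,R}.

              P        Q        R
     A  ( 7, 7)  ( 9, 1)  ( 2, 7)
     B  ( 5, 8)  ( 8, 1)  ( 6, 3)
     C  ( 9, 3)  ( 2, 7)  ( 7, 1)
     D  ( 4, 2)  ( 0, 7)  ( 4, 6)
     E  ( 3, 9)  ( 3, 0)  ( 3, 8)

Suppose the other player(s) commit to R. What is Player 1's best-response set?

argmax u_1 = {C}

u_1(A vs R) = 2
u_1(B vs R) = 6
u_1(C vs R) = 7
u_1(D vs R) = 4
u_1(E vs R) = 3
max payoff 7 at {C}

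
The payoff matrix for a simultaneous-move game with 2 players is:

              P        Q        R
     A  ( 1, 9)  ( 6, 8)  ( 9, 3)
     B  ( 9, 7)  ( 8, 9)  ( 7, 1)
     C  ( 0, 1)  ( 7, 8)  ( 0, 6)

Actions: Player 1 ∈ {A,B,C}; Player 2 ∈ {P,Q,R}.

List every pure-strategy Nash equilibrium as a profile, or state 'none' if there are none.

(A,P): not NE [P1→B gives 9>1]
(A,Q): not NE [P1→B gives 8>6; P2→P gives 9>8]
(A,R): not NE [P2→P gives 9>3]
(B,P): not NE [P2→Q gives 9>7]
(B,Q): NE
(B,R): not NE [P1→A gives 9>7; P2→Q gives 9>1]
(C,P): not NE [P1→B gives 9>0; P2→Q gives 8>1]
(C,Q): not NE [P1→B gives 8>7]
(C,R): not NE [P1→A gives 9>0; P2→Q gives 8>6]

Nash profiles: (B,Q)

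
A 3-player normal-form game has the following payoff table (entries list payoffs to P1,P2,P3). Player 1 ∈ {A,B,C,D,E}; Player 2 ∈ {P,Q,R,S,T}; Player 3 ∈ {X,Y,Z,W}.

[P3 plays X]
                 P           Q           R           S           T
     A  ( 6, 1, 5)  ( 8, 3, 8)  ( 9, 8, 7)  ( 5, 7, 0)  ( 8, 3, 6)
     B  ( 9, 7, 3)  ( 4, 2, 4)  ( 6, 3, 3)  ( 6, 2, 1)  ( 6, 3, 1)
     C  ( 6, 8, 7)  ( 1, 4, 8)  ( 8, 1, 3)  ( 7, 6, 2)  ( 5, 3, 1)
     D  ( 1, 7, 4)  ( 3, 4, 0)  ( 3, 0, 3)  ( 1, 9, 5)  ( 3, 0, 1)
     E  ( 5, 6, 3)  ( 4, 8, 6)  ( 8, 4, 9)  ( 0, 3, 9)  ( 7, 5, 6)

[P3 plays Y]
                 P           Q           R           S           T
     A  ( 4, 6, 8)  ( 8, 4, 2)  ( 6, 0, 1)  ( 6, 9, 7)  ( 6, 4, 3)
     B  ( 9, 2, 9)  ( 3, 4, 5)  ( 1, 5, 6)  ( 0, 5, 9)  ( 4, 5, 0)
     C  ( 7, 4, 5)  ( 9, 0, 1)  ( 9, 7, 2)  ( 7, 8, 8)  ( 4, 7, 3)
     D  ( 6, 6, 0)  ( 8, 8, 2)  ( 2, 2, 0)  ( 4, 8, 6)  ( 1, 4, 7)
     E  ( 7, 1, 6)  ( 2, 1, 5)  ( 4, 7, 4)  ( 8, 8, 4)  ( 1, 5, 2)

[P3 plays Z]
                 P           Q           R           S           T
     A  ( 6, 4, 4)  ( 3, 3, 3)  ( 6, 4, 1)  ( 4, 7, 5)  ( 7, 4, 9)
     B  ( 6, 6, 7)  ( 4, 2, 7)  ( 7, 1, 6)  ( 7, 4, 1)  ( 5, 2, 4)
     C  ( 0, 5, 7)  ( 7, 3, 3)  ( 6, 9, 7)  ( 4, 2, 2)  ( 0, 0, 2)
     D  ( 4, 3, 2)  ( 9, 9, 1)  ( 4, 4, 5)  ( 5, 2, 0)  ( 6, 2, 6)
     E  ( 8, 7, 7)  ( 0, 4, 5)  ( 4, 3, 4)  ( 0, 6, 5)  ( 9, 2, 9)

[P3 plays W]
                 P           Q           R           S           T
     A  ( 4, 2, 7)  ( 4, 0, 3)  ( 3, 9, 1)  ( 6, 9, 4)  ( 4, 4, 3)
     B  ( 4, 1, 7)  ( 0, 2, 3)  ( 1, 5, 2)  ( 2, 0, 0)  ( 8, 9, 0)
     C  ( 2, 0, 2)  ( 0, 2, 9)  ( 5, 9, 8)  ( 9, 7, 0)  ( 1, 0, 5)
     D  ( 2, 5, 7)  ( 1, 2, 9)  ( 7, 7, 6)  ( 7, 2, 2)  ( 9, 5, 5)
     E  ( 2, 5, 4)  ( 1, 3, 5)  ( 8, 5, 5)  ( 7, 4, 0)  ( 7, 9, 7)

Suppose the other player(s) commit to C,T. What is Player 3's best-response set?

BR_3 = {W}

u_3(X vs C,T) = 1
u_3(Y vs C,T) = 3
u_3(Z vs C,T) = 2
u_3(W vs C,T) = 5
max payoff 5 at {W}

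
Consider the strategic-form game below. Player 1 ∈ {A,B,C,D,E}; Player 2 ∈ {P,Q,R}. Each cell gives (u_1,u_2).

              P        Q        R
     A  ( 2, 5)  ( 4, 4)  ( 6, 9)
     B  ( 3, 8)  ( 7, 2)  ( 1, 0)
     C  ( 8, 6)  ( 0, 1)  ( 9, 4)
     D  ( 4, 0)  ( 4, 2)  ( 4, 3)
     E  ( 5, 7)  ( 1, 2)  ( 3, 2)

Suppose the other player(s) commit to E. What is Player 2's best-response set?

u_2(P vs E) = 7
u_2(Q vs E) = 2
u_2(R vs E) = 2
max payoff 7 at {P}

P2 best: {P}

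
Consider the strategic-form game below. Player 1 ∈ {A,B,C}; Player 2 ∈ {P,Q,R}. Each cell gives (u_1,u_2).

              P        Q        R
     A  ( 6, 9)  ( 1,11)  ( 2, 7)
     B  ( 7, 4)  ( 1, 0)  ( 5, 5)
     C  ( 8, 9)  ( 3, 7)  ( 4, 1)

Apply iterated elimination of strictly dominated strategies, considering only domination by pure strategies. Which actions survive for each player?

IESDS → P1:{B,C} P2:{P,R}

P1 drop A (C beats it: P:8>6 Q:3>1 R:4>2)
P2 drop Q (P beats it: B:4>0 C:9>7)
P1→{B,C} P2→{P,R}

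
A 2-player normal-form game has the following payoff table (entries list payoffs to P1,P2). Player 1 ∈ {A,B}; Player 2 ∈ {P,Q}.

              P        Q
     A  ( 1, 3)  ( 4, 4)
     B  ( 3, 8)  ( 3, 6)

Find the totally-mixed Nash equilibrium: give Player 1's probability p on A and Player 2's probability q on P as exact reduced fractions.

p=2/3, q=1/3

P1 indiff ⇒ q·1+(1-q)·4 = q·3+(1-q)·3 ⇒ q(-2) = (1-q)(-1) ⇒ q = 1/3
P2 indiff ⇒ p·3+(1-p)·8 = p·4+(1-p)·6 ⇒ p(-1) = (1-p)(-2) ⇒ p = 2/3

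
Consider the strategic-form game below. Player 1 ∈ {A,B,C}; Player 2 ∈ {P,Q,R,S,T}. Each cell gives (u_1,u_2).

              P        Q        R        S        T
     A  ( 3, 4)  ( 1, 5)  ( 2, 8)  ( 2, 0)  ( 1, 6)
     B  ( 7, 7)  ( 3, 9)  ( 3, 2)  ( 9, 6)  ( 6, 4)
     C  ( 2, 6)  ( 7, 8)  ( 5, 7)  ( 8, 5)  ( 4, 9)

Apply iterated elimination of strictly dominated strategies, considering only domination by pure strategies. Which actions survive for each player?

P1 drop A (B beats it: P:7>3 Q:3>1 R:3>2 S:9>2 T:6>1)
P2 drop P (Q beats it: B:9>7 C:8>6)
P2 drop R (Q beats it: B:9>2 C:8>7)
P2 drop S (Q beats it: B:9>6 C:8>5)
P1→{B,C} P2→{Q,T}

Survivors P1:{B,C} P2:{Q,T}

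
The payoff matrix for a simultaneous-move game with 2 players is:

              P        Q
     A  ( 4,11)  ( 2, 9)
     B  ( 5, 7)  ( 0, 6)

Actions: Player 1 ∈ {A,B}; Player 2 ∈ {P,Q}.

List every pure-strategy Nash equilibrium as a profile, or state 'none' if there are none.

(A,P): not NE [P1→B gives 5>4]
(A,Q): not NE [P2→P gives 11>9]
(B,P): NE
(B,Q): not NE [P1→A gives 2>0; P2→P gives 7>6]

NE set: (B,P)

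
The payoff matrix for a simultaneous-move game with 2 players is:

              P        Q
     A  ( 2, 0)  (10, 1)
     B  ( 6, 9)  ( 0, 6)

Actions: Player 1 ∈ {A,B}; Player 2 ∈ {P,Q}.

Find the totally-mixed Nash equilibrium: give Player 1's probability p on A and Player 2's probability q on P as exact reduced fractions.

(p,q) = (3/4, 5/7)

P1 indiff ⇒ q·2+(1-q)·10 = q·6+(1-q)·0 ⇒ q(-4) = (1-q)(-10) ⇒ q = 5/7
P2 indiff ⇒ p·0+(1-p)·9 = p·1+(1-p)·6 ⇒ p(-1) = (1-p)(-3) ⇒ p = 3/4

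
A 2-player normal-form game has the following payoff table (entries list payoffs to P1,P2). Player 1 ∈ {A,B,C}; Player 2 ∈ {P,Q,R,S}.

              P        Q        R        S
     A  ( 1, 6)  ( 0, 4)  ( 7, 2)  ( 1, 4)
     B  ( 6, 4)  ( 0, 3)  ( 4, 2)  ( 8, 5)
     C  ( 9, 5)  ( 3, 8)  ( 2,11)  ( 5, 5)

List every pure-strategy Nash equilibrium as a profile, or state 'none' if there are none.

(A,P): not NE [P1→C gives 9>1]
(A,Q): not NE [P1→C gives 3>0; P2→P gives 6>4]
(A,R): not NE [P2→P gives 6>2]
(A,S): not NE [P1→B gives 8>1; P2→P gives 6>4]
(B,P): not NE [P1→C gives 9>6; P2→S gives 5>4]
(B,Q): not NE [P1→C gives 3>0; P2→S gives 5>3]
(B,R): not NE [P1→A gives 7>4; P2→S gives 5>2]
(B,S): NE
(C,P): not NE [P2→R gives 11>5]
(C,Q): not NE [P2→R gives 11>8]
(C,R): not NE [P1→A gives 7>2]
(C,S): not NE [P1→B gives 8>5; P2→R gives 11>5]

PSNE = {(B,S)}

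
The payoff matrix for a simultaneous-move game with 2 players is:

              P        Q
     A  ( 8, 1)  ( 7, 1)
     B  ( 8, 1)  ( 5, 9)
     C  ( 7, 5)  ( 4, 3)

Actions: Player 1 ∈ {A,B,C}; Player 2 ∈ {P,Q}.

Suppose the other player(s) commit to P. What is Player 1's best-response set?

argmax u_1 = {A,B}

u_1(A vs P) = 8
u_1(B vs P) = 8
u_1(C vs P) = 7
max payoff 8 at {A,B}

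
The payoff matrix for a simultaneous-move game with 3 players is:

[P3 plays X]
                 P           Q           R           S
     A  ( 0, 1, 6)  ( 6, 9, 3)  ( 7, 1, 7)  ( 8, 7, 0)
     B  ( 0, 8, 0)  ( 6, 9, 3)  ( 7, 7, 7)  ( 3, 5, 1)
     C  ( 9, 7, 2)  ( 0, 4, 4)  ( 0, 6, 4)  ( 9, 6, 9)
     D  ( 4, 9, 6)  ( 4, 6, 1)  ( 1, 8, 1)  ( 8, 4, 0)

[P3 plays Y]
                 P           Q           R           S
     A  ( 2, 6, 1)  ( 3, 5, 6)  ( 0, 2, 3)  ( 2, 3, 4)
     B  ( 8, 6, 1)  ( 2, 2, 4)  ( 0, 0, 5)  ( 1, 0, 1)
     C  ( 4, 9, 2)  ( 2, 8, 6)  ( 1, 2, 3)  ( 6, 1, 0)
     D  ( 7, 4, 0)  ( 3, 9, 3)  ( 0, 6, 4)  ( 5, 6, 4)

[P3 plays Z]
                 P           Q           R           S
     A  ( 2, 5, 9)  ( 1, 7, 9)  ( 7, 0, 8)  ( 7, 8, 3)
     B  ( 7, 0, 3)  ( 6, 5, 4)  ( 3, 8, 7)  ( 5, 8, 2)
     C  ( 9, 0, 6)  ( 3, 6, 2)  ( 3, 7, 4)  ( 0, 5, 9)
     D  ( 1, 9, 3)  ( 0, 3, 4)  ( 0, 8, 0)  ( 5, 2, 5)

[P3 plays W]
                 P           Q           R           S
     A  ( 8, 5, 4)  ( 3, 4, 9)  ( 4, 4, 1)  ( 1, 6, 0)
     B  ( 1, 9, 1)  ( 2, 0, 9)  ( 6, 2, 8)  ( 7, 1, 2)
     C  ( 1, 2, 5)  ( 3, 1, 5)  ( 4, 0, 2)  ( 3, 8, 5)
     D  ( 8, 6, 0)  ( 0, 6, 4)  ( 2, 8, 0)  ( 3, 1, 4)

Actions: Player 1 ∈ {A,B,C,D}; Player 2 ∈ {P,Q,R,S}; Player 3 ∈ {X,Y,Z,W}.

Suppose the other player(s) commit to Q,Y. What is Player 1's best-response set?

u_1(A vs Q,Y) = 3
u_1(B vs Q,Y) = 2
u_1(C vs Q,Y) = 2
u_1(D vs Q,Y) = 3
max payoff 3 at {A,D}

P1 best: {A,D}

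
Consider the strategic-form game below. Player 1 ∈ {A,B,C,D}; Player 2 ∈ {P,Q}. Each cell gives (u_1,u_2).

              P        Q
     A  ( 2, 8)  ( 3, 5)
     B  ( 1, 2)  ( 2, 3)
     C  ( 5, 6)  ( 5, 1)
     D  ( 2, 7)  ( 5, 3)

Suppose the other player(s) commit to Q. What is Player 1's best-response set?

u_1(A vs Q) = 3
u_1(B vs Q) = 2
u_1(C vs Q) = 5
u_1(D vs Q) = 5
max payoff 5 at {C,D}

P1 best: {C,D}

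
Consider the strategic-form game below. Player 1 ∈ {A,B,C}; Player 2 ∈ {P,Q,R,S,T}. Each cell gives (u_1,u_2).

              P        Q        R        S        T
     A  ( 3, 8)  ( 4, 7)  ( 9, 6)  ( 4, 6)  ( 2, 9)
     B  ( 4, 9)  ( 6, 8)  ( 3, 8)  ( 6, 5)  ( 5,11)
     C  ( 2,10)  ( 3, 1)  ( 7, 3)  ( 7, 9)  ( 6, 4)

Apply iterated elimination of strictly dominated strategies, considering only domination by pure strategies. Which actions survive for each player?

Remaining: P1:{B,C} P2:{P,T}

P2 drop Q (P beats it: A:8>7 B:9>8 C:10>1)
P2 drop R (P beats it: A:8>6 B:9>8 C:10>3)
P1 drop A (B beats it: P:4>3 S:6>4 T:5>2)
P2 drop S (P beats it: B:9>5 C:10>9)
P1→{B,C} P2→{P,T}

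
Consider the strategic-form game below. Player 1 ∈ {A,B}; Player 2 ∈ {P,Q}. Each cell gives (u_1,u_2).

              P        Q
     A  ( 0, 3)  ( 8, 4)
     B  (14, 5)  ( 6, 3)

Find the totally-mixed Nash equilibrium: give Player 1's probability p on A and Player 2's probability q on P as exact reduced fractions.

P1 indiff ⇒ q·0+(1-q)·8 = q·14+(1-q)·6 ⇒ q(-14) = (1-q)(-2) ⇒ q = 1/8
P2 indiff ⇒ p·3+(1-p)·5 = p·4+(1-p)·3 ⇒ p(-1) = (1-p)(-2) ⇒ p = 2/3

p=2/3, q=1/8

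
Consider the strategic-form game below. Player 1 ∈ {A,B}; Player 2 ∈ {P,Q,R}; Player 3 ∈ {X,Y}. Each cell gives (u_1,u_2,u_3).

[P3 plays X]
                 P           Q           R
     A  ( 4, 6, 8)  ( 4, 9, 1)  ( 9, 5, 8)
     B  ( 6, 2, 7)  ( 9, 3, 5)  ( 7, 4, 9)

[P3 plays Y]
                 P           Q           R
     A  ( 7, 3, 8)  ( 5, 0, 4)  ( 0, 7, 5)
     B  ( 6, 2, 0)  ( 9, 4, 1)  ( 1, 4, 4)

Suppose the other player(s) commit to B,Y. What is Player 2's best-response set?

u_2(P vs B,Y) = 2
u_2(Q vs B,Y) = 4
u_2(R vs B,Y) = 4
max payoff 4 at {Q,R}

P2 best: {Q,R}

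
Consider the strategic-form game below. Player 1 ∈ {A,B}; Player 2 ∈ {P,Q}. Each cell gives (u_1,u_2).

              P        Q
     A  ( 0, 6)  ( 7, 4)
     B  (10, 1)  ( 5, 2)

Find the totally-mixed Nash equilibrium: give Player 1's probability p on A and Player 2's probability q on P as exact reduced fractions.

P1 indiff ⇒ q·0+(1-q)·7 = q·10+(1-q)·5 ⇒ q(-10) = (1-q)(-2) ⇒ q = 1/6
P2 indiff ⇒ p·6+(1-p)·1 = p·4+(1-p)·2 ⇒ p(2) = (1-p)(1) ⇒ p = 1/3

P1 mixes 1/3 on A; P2 mixes 1/6 on P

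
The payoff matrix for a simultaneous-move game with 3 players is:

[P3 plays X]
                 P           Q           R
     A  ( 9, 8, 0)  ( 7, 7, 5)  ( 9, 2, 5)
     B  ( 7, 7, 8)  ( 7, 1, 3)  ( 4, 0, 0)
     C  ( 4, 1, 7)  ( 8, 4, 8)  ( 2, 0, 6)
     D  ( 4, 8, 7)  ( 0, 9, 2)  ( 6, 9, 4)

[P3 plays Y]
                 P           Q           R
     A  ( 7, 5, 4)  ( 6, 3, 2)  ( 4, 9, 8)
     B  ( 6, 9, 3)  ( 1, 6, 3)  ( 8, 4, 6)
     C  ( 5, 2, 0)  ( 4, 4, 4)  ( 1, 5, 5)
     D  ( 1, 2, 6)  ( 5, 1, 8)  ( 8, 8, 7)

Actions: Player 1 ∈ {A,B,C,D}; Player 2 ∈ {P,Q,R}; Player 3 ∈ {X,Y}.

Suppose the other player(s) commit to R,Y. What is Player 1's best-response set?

P1 best: {B,D}

u_1(A vs R,Y) = 4
u_1(B vs R,Y) = 8
u_1(C vs R,Y) = 1
u_1(D vs R,Y) = 8
max payoff 8 at {B,D}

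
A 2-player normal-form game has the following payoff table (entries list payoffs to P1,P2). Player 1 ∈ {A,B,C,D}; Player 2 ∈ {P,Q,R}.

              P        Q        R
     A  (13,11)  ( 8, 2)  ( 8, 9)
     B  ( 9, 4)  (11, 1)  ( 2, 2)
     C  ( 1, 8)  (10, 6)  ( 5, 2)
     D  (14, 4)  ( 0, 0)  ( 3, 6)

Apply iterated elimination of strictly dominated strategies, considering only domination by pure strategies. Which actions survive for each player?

P2 drop Q (P beats it: A:11>2 B:4>1 C:8>6 D:4>0)
P1 drop B (A beats it: P:13>9 R:8>2)
P1 drop C (A beats it: P:13>1 R:8>5)
P1→{A,D} P2→{P,R}

IESDS → P1:{A,D} P2:{P,R}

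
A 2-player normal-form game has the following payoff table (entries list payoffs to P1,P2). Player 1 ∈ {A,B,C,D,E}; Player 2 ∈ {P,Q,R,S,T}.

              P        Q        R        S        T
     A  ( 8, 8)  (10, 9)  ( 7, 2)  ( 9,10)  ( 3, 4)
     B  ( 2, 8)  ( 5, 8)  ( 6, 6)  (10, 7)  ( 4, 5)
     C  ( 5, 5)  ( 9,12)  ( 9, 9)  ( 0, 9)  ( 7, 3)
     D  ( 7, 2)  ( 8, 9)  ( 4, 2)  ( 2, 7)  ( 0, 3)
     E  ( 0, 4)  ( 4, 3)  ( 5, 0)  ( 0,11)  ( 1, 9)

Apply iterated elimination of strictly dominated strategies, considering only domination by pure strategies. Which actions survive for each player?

P1 drop D (A beats it: P:8>7 Q:10>8 R:7>4 S:9>2 T:3>0)
P1 drop E (A beats it: P:8>0 Q:10>4 R:7>5 S:9>0 T:3>1)
P2 drop R (Q beats it: A:9>2 B:8>6 C:12>9)
P2 drop T (P beats it: A:8>4 B:8>5 C:5>3)
P1 drop C (A beats it: P:8>5 Q:10>9 S:9>0)
P1→{A,B} P2→{P,Q,S}

IESDS → P1:{A,B} P2:{P,Q,S}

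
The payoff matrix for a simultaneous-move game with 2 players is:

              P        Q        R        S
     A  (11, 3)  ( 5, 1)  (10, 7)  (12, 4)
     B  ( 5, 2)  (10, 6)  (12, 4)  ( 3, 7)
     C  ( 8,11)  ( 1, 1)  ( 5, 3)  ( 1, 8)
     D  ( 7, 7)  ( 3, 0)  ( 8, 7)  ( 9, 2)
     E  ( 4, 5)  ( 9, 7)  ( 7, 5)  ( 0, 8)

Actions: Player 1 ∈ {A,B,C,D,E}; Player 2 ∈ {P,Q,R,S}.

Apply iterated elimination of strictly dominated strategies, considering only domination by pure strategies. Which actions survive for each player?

Remaining: P1:{A,B} P2:{R,S}

P1 drop C (A beats it: P:11>8 Q:5>1 R:10>5 S:12>1)
P1 drop D (A beats it: P:11>7 Q:5>3 R:10>8 S:12>9)
P1 drop E (B beats it: P:5>4 Q:10>9 R:12>7 S:3>0)
P2 drop P (R beats it: A:7>3 B:4>2)
P2 drop Q (S beats it: A:4>1 B:7>6)
P1→{A,B} P2→{R,S}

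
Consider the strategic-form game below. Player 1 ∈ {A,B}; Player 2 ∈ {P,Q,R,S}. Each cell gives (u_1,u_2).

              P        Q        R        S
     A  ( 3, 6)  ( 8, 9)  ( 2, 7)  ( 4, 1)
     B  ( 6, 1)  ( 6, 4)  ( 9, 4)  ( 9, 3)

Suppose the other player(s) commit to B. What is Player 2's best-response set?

u_2(P vs B) = 1
u_2(Q vs B) = 4
u_2(R vs B) = 4
u_2(S vs B) = 3
max payoff 4 at {Q,R}

argmax u_2 = {Q,R}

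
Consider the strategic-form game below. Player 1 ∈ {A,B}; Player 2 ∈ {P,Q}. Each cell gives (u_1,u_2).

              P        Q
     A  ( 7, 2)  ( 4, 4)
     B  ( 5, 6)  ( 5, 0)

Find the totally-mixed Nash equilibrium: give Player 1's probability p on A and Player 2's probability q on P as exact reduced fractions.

P1 mixes 3/4 on A; P2 mixes 1/3 on P

P1 indiff ⇒ q·7+(1-q)·4 = q·5+(1-q)·5 ⇒ q(2) = (1-q)(1) ⇒ q = 1/3
P2 indiff ⇒ p·2+(1-p)·6 = p·4+(1-p)·0 ⇒ p(-2) = (1-p)(-6) ⇒ p = 3/4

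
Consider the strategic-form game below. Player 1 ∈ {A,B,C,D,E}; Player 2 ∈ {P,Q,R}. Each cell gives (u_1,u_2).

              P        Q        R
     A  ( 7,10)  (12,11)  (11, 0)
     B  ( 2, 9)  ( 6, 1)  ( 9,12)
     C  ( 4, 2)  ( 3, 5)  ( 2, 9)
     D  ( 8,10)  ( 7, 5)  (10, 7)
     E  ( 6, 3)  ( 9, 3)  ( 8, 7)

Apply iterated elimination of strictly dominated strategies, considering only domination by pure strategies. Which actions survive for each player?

IESDS → P1:{A,D} P2:{P,Q}

P1 drop B (A beats it: P:7>2 Q:12>6 R:11>9)
P1 drop C (A beats it: P:7>4 Q:12>3 R:11>2)
P1 drop E (A beats it: P:7>6 Q:12>9 R:11>8)
P2 drop R (P beats it: A:10>0 D:10>7)
P1→{A,D} P2→{P,Q}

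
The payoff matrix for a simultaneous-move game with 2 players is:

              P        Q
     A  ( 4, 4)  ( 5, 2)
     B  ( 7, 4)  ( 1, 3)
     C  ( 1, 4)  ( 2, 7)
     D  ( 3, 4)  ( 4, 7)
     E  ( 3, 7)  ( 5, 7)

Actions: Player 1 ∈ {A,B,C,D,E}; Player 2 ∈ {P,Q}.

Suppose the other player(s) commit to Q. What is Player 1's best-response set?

u_1(A vs Q) = 5
u_1(B vs Q) = 1
u_1(C vs Q) = 2
u_1(D vs Q) = 4
u_1(E vs Q) = 5
max payoff 5 at {A,E}

argmax u_1 = {A,E}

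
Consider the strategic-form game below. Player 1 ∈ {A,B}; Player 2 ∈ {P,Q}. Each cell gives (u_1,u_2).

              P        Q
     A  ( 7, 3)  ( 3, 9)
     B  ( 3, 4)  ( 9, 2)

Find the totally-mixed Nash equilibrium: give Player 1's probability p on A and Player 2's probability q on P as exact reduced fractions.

(p,q) = (1/4, 3/5)

P1 indiff ⇒ q·7+(1-q)·3 = q·3+(1-q)·9 ⇒ q(4) = (1-q)(6) ⇒ q = 3/5
P2 indiff ⇒ p·3+(1-p)·4 = p·9+(1-p)·2 ⇒ p(-6) = (1-p)(-2) ⇒ p = 1/4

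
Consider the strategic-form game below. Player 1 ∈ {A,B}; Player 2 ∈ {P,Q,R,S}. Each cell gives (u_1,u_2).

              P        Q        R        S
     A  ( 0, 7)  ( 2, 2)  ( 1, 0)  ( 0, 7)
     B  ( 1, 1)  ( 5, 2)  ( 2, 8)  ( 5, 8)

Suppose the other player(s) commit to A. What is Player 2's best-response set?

u_2(P vs A) = 7
u_2(Q vs A) = 2
u_2(R vs A) = 0
u_2(S vs A) = 7
max payoff 7 at {P,S}

P2 best: {P,S}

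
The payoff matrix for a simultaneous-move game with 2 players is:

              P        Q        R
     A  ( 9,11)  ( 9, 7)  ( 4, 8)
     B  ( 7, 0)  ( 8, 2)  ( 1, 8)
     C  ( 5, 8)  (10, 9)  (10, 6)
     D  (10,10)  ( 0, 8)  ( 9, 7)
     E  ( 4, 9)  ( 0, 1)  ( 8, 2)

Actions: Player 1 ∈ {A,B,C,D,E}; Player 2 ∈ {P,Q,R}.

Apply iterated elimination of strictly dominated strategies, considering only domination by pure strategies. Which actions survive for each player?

P1 drop B (A beats it: P:9>7 Q:9>8 R:4>1)
P1 drop E (C beats it: P:5>4 Q:10>0 R:10>8)
P2 drop R (P beats it: A:11>8 C:8>6 D:10>7)
P1→{A,C,D} P2→{P,Q}

Survivors P1:{A,C,D} P2:{P,Q}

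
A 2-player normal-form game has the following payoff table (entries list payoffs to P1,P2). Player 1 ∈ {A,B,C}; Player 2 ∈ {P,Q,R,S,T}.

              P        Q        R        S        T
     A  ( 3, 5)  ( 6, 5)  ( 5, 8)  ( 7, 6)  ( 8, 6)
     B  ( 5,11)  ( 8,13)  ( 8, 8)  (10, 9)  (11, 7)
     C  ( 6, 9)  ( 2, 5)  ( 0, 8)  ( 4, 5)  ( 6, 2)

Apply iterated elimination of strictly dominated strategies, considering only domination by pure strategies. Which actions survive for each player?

IESDS → P1:{B,C} P2:{P,Q}

P1 drop A (B beats it: P:5>3 Q:8>6 R:8>5 S:10>7 T:11>8)
P2 drop R (P beats it: B:11>8 C:9>8)
P2 drop S (P beats it: B:11>9 C:9>5)
P2 drop T (P beats it: B:11>7 C:9>2)
P1→{B,C} P2→{P,Q}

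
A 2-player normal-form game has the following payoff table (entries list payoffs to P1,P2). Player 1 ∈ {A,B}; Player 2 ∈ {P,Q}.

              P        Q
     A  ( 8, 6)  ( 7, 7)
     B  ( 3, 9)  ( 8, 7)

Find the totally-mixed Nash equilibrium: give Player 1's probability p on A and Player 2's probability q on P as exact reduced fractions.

P1 indiff ⇒ q·8+(1-q)·7 = q·3+(1-q)·8 ⇒ q(5) = (1-q)(1) ⇒ q = 1/6
P2 indiff ⇒ p·6+(1-p)·9 = p·7+(1-p)·7 ⇒ p(-1) = (1-p)(-2) ⇒ p = 2/3

p=2/3, q=1/6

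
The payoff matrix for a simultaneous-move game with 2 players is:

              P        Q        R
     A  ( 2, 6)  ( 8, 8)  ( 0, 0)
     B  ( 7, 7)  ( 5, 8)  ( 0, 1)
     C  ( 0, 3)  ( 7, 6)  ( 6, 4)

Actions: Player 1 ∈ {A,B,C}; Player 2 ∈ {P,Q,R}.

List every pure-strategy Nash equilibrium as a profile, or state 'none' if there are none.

(A,P): not NE [P1→B gives 7>2; P2→Q gives 8>6]
(A,Q): NE
(A,R): not NE [P1→C gives 6>0; P2→Q gives 8>0]
(B,P): not NE [P2→Q gives 8>7]
(B,Q): not NE [P1→A gives 8>5]
(B,R): not NE [P1→C gives 6>0; P2→Q gives 8>1]
(C,P): not NE [P1→B gives 7>0; P2→Q gives 6>3]
(C,Q): not NE [P1→A gives 8>7]
(C,R): not NE [P2→Q gives 6>4]

PSNE = {(A,Q)}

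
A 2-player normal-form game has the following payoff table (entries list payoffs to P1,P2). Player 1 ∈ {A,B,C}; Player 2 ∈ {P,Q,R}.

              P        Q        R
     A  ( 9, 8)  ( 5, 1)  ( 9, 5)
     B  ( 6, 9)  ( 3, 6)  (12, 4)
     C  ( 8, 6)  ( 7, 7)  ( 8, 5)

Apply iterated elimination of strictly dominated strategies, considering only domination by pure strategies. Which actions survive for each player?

P2 drop R (P beats it: A:8>5 B:9>4 C:6>5)
P1 drop B (A beats it: P:9>6 Q:5>3)
P1→{A,C} P2→{P,Q}

Remaining: P1:{A,C} P2:{P,Q}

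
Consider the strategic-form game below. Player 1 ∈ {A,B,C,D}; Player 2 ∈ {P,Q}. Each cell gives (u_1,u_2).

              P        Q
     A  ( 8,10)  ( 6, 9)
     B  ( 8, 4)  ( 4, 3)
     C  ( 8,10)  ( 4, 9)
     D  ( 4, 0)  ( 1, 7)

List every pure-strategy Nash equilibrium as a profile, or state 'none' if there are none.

NE set: (A,P), (B,P), (C,P)

(A,P): NE
(A,Q): not NE [P2→P gives 10>9]
(B,P): NE
(B,Q): not NE [P1→A gives 6>4; P2→P gives 4>3]
(C,P): NE
(C,Q): not NE [P1→A gives 6>4; P2→P gives 10>9]
(D,P): not NE [P1→C gives 8>4; P2→Q gives 7>0]
(D,Q): not NE [P1→A gives 6>1]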